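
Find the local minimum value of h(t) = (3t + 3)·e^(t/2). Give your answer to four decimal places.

Differentiating with the product rule gives h'(t) = ((3/2)t + 9/2)·e^(t/2). Since e^(t/2) > 0, the only critical point is t = -3.
h''(-3) has the same sign as 3/2 > 0, so this is a local minimum.
h(-3) = (-6)·e^(-3/2) ≈ -1.3388.

-1.3388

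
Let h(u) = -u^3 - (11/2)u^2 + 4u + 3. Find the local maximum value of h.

199/54

h'(u) = -3u^2 - 11u + 4. Setting h'(u) = 0 gives u ∈ {-4, 1/3}.
Since h''(u) = -6u - 11, we get h''(-4) = 13 > 0 ⇒ local minimum; h''(1/3) = -13 < 0 ⇒ local maximum.
Thus h has its local maximum at u = 1/3, with value 199/54.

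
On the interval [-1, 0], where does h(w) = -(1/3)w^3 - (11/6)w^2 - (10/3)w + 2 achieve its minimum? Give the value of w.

h'(w) = -w^2 - (11/3)w - 10/3, which has no zeros in [-1, 0].
Compare values at every candidate in [-1, 0]: h(-1) = 23/6, h(0) = 2.
Hence the absolute minimum is 2 at w = 0.

0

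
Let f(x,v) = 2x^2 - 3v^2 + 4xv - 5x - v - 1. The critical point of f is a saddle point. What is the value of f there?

∂f/∂x = 4x + 4v - 5 = 0 and ∂f/∂v = 4x - 6v - 1 = 0, so (x, v) = (17/20, 2/5).
The Hessian has f_{xx} = 4, f_{vv} = -6, f_{xv} = 4, giving D = -40 < 0, so the point is a saddle point.
f(17/20, 2/5) = -133/40.

-133/40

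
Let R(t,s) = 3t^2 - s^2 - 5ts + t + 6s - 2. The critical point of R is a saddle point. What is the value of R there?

63/37

∂R/∂t = 6t - 5s + 1 = 0 and ∂R/∂s = -5t - 2s + 6 = 0, so (t, s) = (28/37, 41/37).
The Hessian has R_{tt} = 6, R_{ss} = -2, R_{ts} = -5, giving D = -37 < 0, so the point is a saddle point.
R(28/37, 41/37) = 63/37.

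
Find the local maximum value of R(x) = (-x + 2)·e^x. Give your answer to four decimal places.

2.7183

Differentiating with the product rule gives R'(x) = (-x + 1)·e^x. Since e^x > 0, the only critical point is x = 1.
R''(1) has the same sign as -1 < 0, so this is a local maximum.
R(1) = (1)·e^(1) ≈ 2.7183.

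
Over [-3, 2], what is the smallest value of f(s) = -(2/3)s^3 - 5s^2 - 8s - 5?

-139/3

f'(s) = -2s^2 - 10s - 8, whose only zero in [-3, 2] is s = -1.
Compare values at every candidate in [-3, 2]: f(-3) = -8, f(-1) = -4/3, f(2) = -139/3.
The minimum over the interval is -139/3, attained at s = 2.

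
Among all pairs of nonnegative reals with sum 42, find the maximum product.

441

With x + y = 42, the product is P(x) = x(42 − x).
P'(x) = 42 − 2x = 0 gives x = 21; P'' = −2 < 0, so this is the maximum.
P = 21·21 = 441.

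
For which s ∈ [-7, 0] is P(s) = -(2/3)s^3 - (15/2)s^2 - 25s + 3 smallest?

The derivative is -2s^2 - 15s - 25, which vanishes at s = -5 and s = -5/2.
Candidates: P(-7) = 235/6, P(-5) = 143/6, P(-5/2) = 697/24, P(0) = 3.
Hence the absolute minimum is 3 at s = 0.

0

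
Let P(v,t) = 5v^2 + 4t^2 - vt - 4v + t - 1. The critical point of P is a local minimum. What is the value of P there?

-144/79

∂P/∂v = 10v - t - 4 = 0 and ∂P/∂t = -v + 8t + 1 = 0, so (v, t) = (31/79, -6/79).
The Hessian has P_{vv} = 10, P_{tt} = 8, P_{vt} = -1, giving D = 79 > 0 with P_{vv} > 0, so the point is a local minimum.
P(31/79, -6/79) = -144/79.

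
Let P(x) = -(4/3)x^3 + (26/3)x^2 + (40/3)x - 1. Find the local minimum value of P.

P'(x) = -4x^2 + (52/3)x + 40/3. Setting P'(x) = 0 gives x ∈ {-2/3, 5}.
P''(x) = -8x + 52/3. P''(-2/3) = 68/3 > 0 ⇒ local minimum; P''(5) = -68/3 < 0 ⇒ local maximum.
The local minimum is P(-2/3) = -457/81.

-457/81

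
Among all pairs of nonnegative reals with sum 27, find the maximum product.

With x + y = 27, the product is P(x) = x(27 − x).
P'(x) = 27 − 2x = 0 gives x = 27/2; P'' = −2 < 0, so this is the maximum.
P = 27/2·27/2 = 729/4.

729/4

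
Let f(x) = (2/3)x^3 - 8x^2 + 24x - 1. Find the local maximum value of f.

61/3

Critical points: f'(x) = 2x^2 - 16x + 24 vanishes at x = 2, 6.
f''(x) = 4x - 16. f''(2) = -8 < 0 ⇒ local maximum; f''(6) = 8 > 0 ⇒ local minimum.
Thus f has its local maximum at x = 2, with value 61/3.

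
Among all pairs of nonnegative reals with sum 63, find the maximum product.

With x + y = 63, the product is P(x) = x(63 − x).
P'(x) = 63 − 2x = 0 gives x = 63/2; P'' = −2 < 0, so this is the maximum.
P = 63/2·63/2 = 3969/4.

3969/4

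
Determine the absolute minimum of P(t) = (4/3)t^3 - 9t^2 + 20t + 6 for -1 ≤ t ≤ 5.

-73/3

Differentiating, P'(t) = 4t^2 - 18t + 20; which vanishes at t = 2 and t = 5/2.
Candidates: P(-1) = -73/3, P(2) = 62/3, P(5/2) = 247/12, P(5) = 143/3.
The minimum over the interval is -73/3, attained at t = -1.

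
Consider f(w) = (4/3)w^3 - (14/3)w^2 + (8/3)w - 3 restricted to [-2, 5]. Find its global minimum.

-113/3

f'(w) = 4w^2 - (28/3)w + 8/3, which vanishes at w = 1/3 and w = 2.
Compare values at every candidate in [-2, 5]: f(-2) = -113/3; f(1/3) = -209/81; f(2) = -17/3; f(5) = 181/3.
The minimum over the interval is -113/3, attained at w = -2.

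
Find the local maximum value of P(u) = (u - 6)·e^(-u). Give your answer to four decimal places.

P'(u) = 1·e^(-u) + (u - 6)·(-1)·e^(-u) = (-u + 7)·e^(-u). Since e^(-u) > 0, the only critical point is u = 7.
P''(7) has the same sign as -1 < 0, so this is a local maximum.
P(7) = (1)·e^(-7) ≈ 0.0009.

0.0009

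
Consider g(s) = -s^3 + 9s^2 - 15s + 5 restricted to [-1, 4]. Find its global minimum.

-2

The derivative is -3s^2 + 18s - 15, whose only zero in [-1, 4] is s = 1.
Compare values at every candidate in [-1, 4]: g(-1) = 30,  g(1) = -2,  g(4) = 25.
The minimum over the interval is -2, attained at s = 1.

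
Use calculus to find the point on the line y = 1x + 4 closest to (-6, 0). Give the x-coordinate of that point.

Minimize D(x)^2 = (x + 6)^2 + (x + 4)^2.
d/dx[D^2] = 2(x + 6) + 2·1·(x + 4) = 0 ⇒ x = -5.
Then y = -1 and the distance is √(2) ≈ 1.4142.

-5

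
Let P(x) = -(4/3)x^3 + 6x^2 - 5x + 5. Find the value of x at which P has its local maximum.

P'(x) = -4x^2 + 12x - 5. Setting P'(x) = 0 gives x ∈ {1/2, 5/2}.
P''(x) = -8x + 12. P''(1/2) = 8 > 0 ⇒ local minimum; P''(5/2) = -8 < 0 ⇒ local maximum.
So the local maximum value is P(5/2) = 55/6.

5/2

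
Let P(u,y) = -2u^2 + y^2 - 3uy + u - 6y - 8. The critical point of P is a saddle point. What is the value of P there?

-225/17

∂P/∂u = -4u - 3y + 1 = 0 and ∂P/∂y = -3u + 2y - 6 = 0, so (u, y) = (-16/17, 27/17).
The Hessian has P_{uu} = -4, P_{yy} = 2, P_{uy} = -3, giving D = -17 < 0, so the point is a saddle point.
P(-16/17, 27/17) = -225/17.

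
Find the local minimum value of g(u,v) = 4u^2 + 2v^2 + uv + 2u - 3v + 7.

167/31

∂g/∂u = 8u + v + 2 = 0 and ∂g/∂v = u + 4v - 3 = 0, so (u, v) = (-11/31, 26/31).
The Hessian has g_{uu} = 8, g_{vv} = 4, g_{uv} = 1, giving D = 31 > 0 with g_{uu} > 0, so the point is a local minimum.
g(-11/31, 26/31) = 167/31.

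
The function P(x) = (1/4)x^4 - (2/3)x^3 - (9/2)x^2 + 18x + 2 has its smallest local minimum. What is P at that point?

-217/4

P'(x) = x^3 - 2x^2 - 9x + 18. Setting P'(x) = 0 gives x ∈ {-3, 2, 3}.
P''(x) = 3x^2 - 4x - 9. P''(-3) = 30 > 0 ⇒ local minimum; P''(2) = -5 < 0 ⇒ local maximum; P''(3) = 6 > 0 ⇒ local minimum.
The smallest local minimum is P(-3) = -217/4.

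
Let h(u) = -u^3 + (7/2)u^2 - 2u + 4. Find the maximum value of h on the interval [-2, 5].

30

Differentiating, h'(u) = -3u^2 + 7u - 2; which vanishes at u = 1/3 and u = 2.
Compare values at every candidate in [-2, 5]: h(-2) = 30, h(1/3) = 199/54, h(2) = 6, h(5) = -87/2.
Hence the absolute maximum is 30 at u = -2.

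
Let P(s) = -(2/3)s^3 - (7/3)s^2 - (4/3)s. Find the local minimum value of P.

-4/3

P'(s) = -2s^2 - (14/3)s - 4/3 = 0 at s = -2, -1/3.
Since P''(s) = -4s - 14/3, we get P''(-2) = 10/3 > 0 ⇒ local minimum; P''(-1/3) = -10/3 < 0 ⇒ local maximum.
So the local minimum value is P(-2) = -4/3.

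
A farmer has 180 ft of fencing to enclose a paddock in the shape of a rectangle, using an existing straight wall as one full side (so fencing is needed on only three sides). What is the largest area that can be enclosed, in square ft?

Let the sides perpendicular to the wall have length x and the parallel side y, so 2x + y = 180 and the area is A = xy = x(180 − 2x).
A'(x) = 180 − 4x = 0 gives x = 45, and A''(x) = −4 < 0 confirms a maximum.
Then y = 180 − 2·45 = 90 and A = 4050.

4050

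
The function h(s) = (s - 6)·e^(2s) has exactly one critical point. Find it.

11/2

By the product rule, h'(s) = (2s - 11)·e^(2s). Since e^(2s) > 0, the only critical point is s = 11/2.
h''(11/2) has the same sign as 2 > 0, so this is a local minimum.
h(11/2) = (-1/2)·e^(11) ≈ -29937.0709.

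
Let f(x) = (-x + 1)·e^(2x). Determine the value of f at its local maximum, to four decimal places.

By the product rule, f'(x) = (-2x + 1)·e^(2x). Since e^(2x) > 0, the only critical point is x = 1/2.
f''(1/2) has the same sign as -2 < 0, so this is a local maximum.
f(1/2) = (1/2)·e^(1) ≈ 1.3591.

1.3591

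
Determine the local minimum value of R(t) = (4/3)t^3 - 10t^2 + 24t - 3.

15

Critical points: R'(t) = 4t^2 - 20t + 24 vanishes at t = 2, 3.
R''(t) = 8t - 20. R''(2) = -4 < 0 ⇒ local maximum; R''(3) = 4 > 0 ⇒ local minimum.
So the local minimum value is R(3) = 15.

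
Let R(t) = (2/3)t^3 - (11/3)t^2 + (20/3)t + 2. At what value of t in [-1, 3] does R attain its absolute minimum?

R'(t) = 2t^2 - (22/3)t + 20/3, which vanishes at t = 5/3 and t = 2.
Compare values at every candidate in [-1, 3]: R(-1) = -9; R(5/3) = 487/81; R(2) = 6; R(3) = 7.
Hence the absolute minimum is -9 at t = -1.

-1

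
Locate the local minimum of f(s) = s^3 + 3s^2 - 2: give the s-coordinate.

0

Critical points: f'(s) = 3s^2 + 6s vanishes at s = -2, 0.
Since f''(s) = 6s + 6, we get f''(-2) = -6 < 0 ⇒ local maximum; f''(0) = 6 > 0 ⇒ local minimum.
Thus f has its local minimum at s = 0, with value -2.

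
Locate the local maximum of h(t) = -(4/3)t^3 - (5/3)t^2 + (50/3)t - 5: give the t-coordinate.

Critical points: h'(t) = -4t^2 - (10/3)t + 50/3 vanishes at t = -5/2, 5/3.
Second-derivative test with h''(t) = -8t - 10/3: h''(-5/2) = 50/3 > 0 ⇒ local minimum; h''(5/3) = -50/3 < 0 ⇒ local maximum.
The local maximum is h(5/3) = 970/81.

5/3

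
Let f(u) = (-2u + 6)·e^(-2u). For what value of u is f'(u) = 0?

7/2

f'(u) = (-2)·e^(-2u) + (-2u + 6)·(-2)·e^(-2u) = (4u - 14)·e^(-2u). Since e^(-2u) > 0, the only critical point is u = 7/2.
f''(7/2) has the same sign as 4 > 0, so this is a local minimum.
f(7/2) = (-1)·e^(-7) ≈ -0.0009.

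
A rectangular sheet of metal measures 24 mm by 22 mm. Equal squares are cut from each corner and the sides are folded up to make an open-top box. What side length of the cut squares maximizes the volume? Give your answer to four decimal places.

With cut size x, the volume is V(x) = x(24 − 2x)(22 − 2x) for 0 < x < 11.
V'(x) = 12x^2 − 184x + 528. Setting V'(x) = 0 gives x ≈ 3.8225 (the root in (0, 11)).
V''(x) = 24x − 184 is negative there, so this is the maximum; V ≈ 897.4314.

3.8225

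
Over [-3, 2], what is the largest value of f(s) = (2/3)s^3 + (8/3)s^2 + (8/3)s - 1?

61/3

f'(s) = 2s^2 + (16/3)s + 8/3, which vanishes at s = -2 and s = -2/3.
Candidates: f(-3) = -3,  f(-2) = -1,  f(-2/3) = -145/81,  f(2) = 61/3.
So the maximum is f(2) = 61/3.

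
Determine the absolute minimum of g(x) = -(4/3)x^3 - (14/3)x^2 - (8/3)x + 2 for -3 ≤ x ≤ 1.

The derivative is -4x^2 - (28/3)x - 8/3, which vanishes at x = -2 and x = -1/3.
Candidates: g(-3) = 4,  g(-2) = -2/3,  g(-1/3) = 196/81,  g(1) = -20/3.
Hence the absolute minimum is -20/3 at x = 1.

-20/3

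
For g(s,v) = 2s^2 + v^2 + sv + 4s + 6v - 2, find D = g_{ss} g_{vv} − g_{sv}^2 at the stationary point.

∂g/∂s = 4s + v + 4 = 0 and ∂g/∂v = s + 2v + 6 = 0, so (s, v) = (-2/7, -20/7).
The Hessian has g_{ss} = 4, g_{vv} = 2, g_{sv} = 1, giving D = 7 > 0 with g_{ss} > 0, so the point is a local minimum.
D = (4)·(2) − (1)^2 = 7.

7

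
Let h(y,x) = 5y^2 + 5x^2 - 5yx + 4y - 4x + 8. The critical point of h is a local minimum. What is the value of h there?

∂h/∂y = 10y - 5x + 4 = 0 and ∂h/∂x = -5y + 10x - 4 = 0, so (y, x) = (-4/15, 4/15).
The Hessian has h_{yy} = 10, h_{xx} = 10, h_{yx} = -5, giving D = 75 > 0 with h_{yy} > 0, so the point is a local minimum.
h(-4/15, 4/15) = 104/15.

104/15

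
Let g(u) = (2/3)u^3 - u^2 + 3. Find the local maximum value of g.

3

g'(u) = 2u^2 - 2u. Setting g'(u) = 0 gives u ∈ {0, 1}.
g''(u) = 4u - 2. g''(0) = -2 < 0 ⇒ local maximum; g''(1) = 2 > 0 ⇒ local minimum.
The local maximum is g(0) = 3.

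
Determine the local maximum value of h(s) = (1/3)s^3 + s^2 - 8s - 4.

68/3

h'(s) = s^2 + 2s - 8 = 0 at s = -4, 2.
h''(s) = 2s + 2. h''(-4) = -6 < 0 ⇒ local maximum; h''(2) = 6 > 0 ⇒ local minimum.
So the local maximum value is h(-4) = 68/3.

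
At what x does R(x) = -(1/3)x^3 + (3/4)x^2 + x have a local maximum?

R'(x) = -x^2 + (3/2)x + 1. Setting R'(x) = 0 gives x ∈ {-1/2, 2}.
Second-derivative test with R''(x) = -2x + 3/2: R''(-1/2) = 5/2 > 0 ⇒ local minimum; R''(2) = -5/2 < 0 ⇒ local maximum.
So the local maximum value is R(2) = 7/3.

2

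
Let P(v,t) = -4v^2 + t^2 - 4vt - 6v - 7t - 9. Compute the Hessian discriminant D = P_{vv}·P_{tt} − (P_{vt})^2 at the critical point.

-32

∂P/∂v = -8v - 4t - 6 = 0 and ∂P/∂t = -4v + 2t - 7 = 0, so (v, t) = (-5/4, 1).
The Hessian has P_{vv} = -8, P_{tt} = 2, P_{vt} = -4, giving D = -32 < 0, so the point is a saddle point.
D = (-8)·(2) − (-4)^2 = -32.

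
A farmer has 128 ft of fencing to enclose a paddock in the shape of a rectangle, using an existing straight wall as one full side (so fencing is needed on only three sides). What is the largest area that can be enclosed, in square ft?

2048

Let the sides perpendicular to the wall have length x and the parallel side y, so 2x + y = 128 and the area is A = xy = x(128 − 2x).
A'(x) = 128 − 4x = 0 gives x = 32, and A''(x) = −4 < 0 confirms a maximum.
Then y = 128 − 2·32 = 64 and A = 2048.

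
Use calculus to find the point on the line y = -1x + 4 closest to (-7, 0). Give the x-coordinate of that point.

-3/2

Minimize D(x)^2 = (x + 7)^2 + (-x + 4)^2.
d/dx[D^2] = 2(x + 7) + 2·(-1)·(-x + 4) = 0 ⇒ x = -3/2.
Then y = 11/2 and the distance is √(121/2) ≈ 7.7782.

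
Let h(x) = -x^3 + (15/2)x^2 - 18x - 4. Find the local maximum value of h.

h'(x) = -3x^2 + 15x - 18. Setting h'(x) = 0 gives x ∈ {2, 3}.
Second-derivative test with h''(x) = -6x + 15: h''(2) = 3 > 0 ⇒ local minimum; h''(3) = -3 < 0 ⇒ local maximum.
Thus h has its local maximum at x = 3, with value -35/2.

-35/2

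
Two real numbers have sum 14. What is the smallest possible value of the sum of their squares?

98

With a + b = 14, a^2 + b^2 = a^2 + (14 − a)^2.
The derivative 2a − 2(14 − a) = 4a − 28 vanishes at a = 7; second derivative 4 > 0, a minimum.
The minimum is 2·(7)^2 = 98.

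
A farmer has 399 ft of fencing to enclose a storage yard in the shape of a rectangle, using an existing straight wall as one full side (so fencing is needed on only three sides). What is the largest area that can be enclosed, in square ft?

159201/8

Let the sides perpendicular to the wall have length x and the parallel side y, so 2x + y = 399 and the area is A = xy = x(399 − 2x).
A'(x) = 399 − 4x = 0 gives x = 399/4, and A''(x) = −4 < 0 confirms a maximum.
Then y = 399 − 2·399/4 = 399/2 and A = 159201/8.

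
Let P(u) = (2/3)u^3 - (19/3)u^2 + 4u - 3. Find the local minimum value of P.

Critical points: P'(u) = 2u^2 - (38/3)u + 4 vanishes at u = 1/3, 6.
Second-derivative test with P''(u) = 4u - 38/3: P''(1/3) = -34/3 < 0 ⇒ local maximum; P''(6) = 34/3 > 0 ⇒ local minimum.
So the local minimum value is P(6) = -63.

-63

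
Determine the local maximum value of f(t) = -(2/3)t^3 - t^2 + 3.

f'(t) = -2t^2 - 2t. Setting f'(t) = 0 gives t ∈ {-1, 0}.
Since f''(t) = -4t - 2, we get f''(-1) = 2 > 0 ⇒ local minimum; f''(0) = -2 < 0 ⇒ local maximum.
Thus f has its local maximum at t = 0, with value 3.

3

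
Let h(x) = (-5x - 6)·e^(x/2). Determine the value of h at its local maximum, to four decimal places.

2.0190

By the product rule, h'(x) = (-(5/2)x - 8)·e^(x/2). Since e^(x/2) > 0, the only critical point is x = -16/5.
h''(-16/5) has the same sign as -5/2 < 0, so this is a local maximum.
h(-16/5) = (10)·e^(-8/5) ≈ 2.0190.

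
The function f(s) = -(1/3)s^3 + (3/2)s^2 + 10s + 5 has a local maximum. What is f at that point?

f'(s) = -s^2 + 3s + 10. Setting f'(s) = 0 gives s ∈ {-2, 5}.
f''(s) = -2s + 3. f''(-2) = 7 > 0 ⇒ local minimum; f''(5) = -7 < 0 ⇒ local maximum.
So the local maximum value is f(5) = 305/6.

305/6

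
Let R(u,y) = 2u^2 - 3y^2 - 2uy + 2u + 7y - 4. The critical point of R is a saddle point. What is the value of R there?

∂R/∂u = 4u - 2y + 2 = 0 and ∂R/∂y = -2u - 6y + 7 = 0, so (u, y) = (1/14, 8/7).
The Hessian has R_{uu} = 4, R_{yy} = -6, R_{uy} = -2, giving D = -28 < 0, so the point is a saddle point.
R(1/14, 8/7) = 1/14.

1/14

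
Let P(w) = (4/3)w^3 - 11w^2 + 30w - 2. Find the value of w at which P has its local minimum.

Critical points: P'(w) = 4w^2 - 22w + 30 vanishes at w = 5/2, 3.
Second-derivative test with P''(w) = 8w - 22: P''(5/2) = -2 < 0 ⇒ local maximum; P''(3) = 2 > 0 ⇒ local minimum.
Thus P has its local minimum at w = 3, with value 25.

3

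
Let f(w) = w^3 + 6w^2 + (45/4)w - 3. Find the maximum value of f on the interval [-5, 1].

Differentiating, f'(w) = 3w^2 + 12w + 45/4; which vanishes at w = -5/2 and w = -3/2.
Candidates: f(-5) = -137/4; f(-5/2) = -37/4; f(-3/2) = -39/4; f(1) = 61/4.
The maximum over the interval is 61/4, attained at w = 1.

61/4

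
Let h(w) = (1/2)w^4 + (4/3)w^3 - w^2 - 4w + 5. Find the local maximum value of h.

h'(w) = 2w^3 + 4w^2 - 2w - 4 = 0 at w = -2, -1, 1.
h''(w) = 6w^2 + 8w - 2. h''(-2) = 6 > 0 ⇒ local minimum; h''(-1) = -4 < 0 ⇒ local maximum; h''(1) = 12 > 0 ⇒ local minimum.
The local maximum is h(-1) = 43/6.

43/6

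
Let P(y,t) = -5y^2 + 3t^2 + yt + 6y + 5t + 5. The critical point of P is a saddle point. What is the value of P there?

258/61

∂P/∂y = -10y + t + 6 = 0 and ∂P/∂t = y + 6t + 5 = 0, so (y, t) = (31/61, -56/61).
The Hessian has P_{yy} = -10, P_{tt} = 6, P_{yt} = 1, giving D = -61 < 0, so the point is a saddle point.
P(31/61, -56/61) = 258/61.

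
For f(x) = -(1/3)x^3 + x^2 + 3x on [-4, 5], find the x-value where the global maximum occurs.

Differentiating, f'(x) = -x^2 + 2x + 3; which vanishes at x = -1 and x = 3.
Compare values at every candidate in [-4, 5]: f(-4) = 76/3; f(-1) = -5/3; f(3) = 9; f(5) = -5/3.
The maximum over the interval is 76/3, attained at x = -4.

-4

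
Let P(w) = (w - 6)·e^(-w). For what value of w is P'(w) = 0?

7

By the product rule, P'(w) = (-w + 7)·e^(-w). Since e^(-w) > 0, the only critical point is w = 7.
P''(7) has the same sign as -1 < 0, so this is a local maximum.
P(7) = (1)·e^(-7) ≈ 0.0009.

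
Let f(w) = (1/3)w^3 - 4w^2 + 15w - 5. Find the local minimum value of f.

35/3

f'(w) = w^2 - 8w + 15. Setting f'(w) = 0 gives w ∈ {3, 5}.
Second-derivative test with f''(w) = 2w - 8: f''(3) = -2 < 0 ⇒ local maximum; f''(5) = 2 > 0 ⇒ local minimum.
The local minimum is f(5) = 35/3.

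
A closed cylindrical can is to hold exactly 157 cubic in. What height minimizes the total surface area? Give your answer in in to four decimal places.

With radius r and height h, πr²h = 157 so h = 157/(πr²), and S(r) = 2πr² + 2πrh = 2πr² + 2·157/r.
S'(r) = 4πr − 2·157/r² = 0 ⇒ r³ = 157/(2π), so r ≈ 2.9235 and h = 2r ≈ 5.8470.
S''(r) = 4π + 4·157/r³ > 0, so this is the minimum; S ≈ 161.1070.

5.8470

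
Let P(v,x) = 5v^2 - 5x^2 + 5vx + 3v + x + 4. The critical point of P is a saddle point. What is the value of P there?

∂P/∂v = 10v + 5x + 3 = 0 and ∂P/∂x = 5v - 10x + 1 = 0, so (v, x) = (-7/25, -1/25).
The Hessian has P_{vv} = 10, P_{xx} = -10, P_{vx} = 5, giving D = -125 < 0, so the point is a saddle point.
P(-7/25, -1/25) = 89/25.

89/25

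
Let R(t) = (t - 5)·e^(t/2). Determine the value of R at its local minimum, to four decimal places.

By the product rule, R'(t) = ((1/2)t - 3/2)·e^(t/2). Since e^(t/2) > 0, the only critical point is t = 3.
R''(3) has the same sign as 1/2 > 0, so this is a local minimum.
R(3) = (-2)·e^(3/2) ≈ -8.9634.

-8.9634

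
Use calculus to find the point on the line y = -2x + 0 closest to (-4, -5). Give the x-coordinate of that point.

6/5

Minimize D(x)^2 = (x + 4)^2 + (-2x + 5)^2.
d/dx[D^2] = 2(x + 4) + 2·(-2)·(-2x + 5) = 0 ⇒ x = 6/5.
Then y = -12/5 and the distance is √(169/5) ≈ 5.8138.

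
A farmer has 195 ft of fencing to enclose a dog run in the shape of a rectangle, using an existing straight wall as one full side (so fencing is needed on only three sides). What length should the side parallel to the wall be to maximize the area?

195/2

Let the sides perpendicular to the wall have length x and the parallel side y, so 2x + y = 195 and the area is A = xy = x(195 − 2x).
A'(x) = 195 − 4x = 0 gives x = 195/4, and A''(x) = −4 < 0 confirms a maximum.
Then y = 195 − 2·195/4 = 195/2 and A = 38025/8.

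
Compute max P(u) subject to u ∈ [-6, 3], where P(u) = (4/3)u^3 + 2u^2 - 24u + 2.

56

The derivative is 4u^2 + 4u - 24, which vanishes at u = -3 and u = 2.
Evaluating at the critical points and endpoints: P(-6) = -70,  P(-3) = 56,  P(2) = -82/3,  P(3) = -16.
Hence the absolute maximum is 56 at u = -3.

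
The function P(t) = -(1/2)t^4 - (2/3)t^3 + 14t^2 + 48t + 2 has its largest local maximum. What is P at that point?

Critical points: P'(t) = -2t^3 - 2t^2 + 28t + 48 vanishes at t = -3, -2, 4.
Since P''(t) = -6t^2 - 4t + 28, we get P''(-3) = -14 < 0 ⇒ local maximum; P''(-2) = 12 > 0 ⇒ local minimum; P''(4) = -84 < 0 ⇒ local maximum.
So the largest local maximum value is P(4) = 742/3.

742/3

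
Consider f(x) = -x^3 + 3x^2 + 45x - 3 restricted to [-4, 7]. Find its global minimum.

-84

Differentiating, f'(x) = -3x^2 + 6x + 45; which vanishes at x = -3 and x = 5.
Compare values at every candidate in [-4, 7]: f(-4) = -71, f(-3) = -84, f(5) = 172, f(7) = 116.
Hence the absolute minimum is -84 at x = -3.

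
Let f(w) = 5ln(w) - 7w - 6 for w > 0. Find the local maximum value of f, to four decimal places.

-12.6824

f'(w) = 5/w − 7 = 0 gives w = 5/7.
f''(w) = -5/w², which is negative for w > 0, so this is a local maximum.
f(5/7) = 5·ln(5/7) - 5 - 6 ≈ -12.6824.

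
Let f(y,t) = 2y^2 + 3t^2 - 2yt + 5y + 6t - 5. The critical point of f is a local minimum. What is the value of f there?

-307/20

∂f/∂y = 4y - 2t + 5 = 0 and ∂f/∂t = -2y + 6t + 6 = 0, so (y, t) = (-21/10, -17/10).
The Hessian has f_{yy} = 4, f_{tt} = 6, f_{yt} = -2, giving D = 20 > 0 with f_{yy} > 0, so the point is a local minimum.
f(-21/10, -17/10) = -307/20.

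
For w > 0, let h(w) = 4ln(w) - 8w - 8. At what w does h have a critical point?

1/2

h'(w) = 4/w − 8 = 0 gives w = 1/2.
h''(w) = -4/w², which is negative for w > 0, so this is a local maximum.
h(1/2) = 4·ln(1/2) - 4 - 8 ≈ -14.7726.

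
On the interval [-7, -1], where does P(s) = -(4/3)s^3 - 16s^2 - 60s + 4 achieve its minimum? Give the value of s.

-1

Differentiating, P'(s) = -4s^2 - 32s - 60; which vanishes at s = -5 and s = -3.
Compare values at every candidate in [-7, -1]: P(-7) = 292/3,  P(-5) = 212/3,  P(-3) = 76,  P(-1) = 148/3.
Hence the absolute minimum is 148/3 at s = -1.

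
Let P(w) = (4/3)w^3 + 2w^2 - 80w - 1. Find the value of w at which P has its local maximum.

-5

Critical points: P'(w) = 4w^2 + 4w - 80 vanishes at w = -5, 4.
Second-derivative test with P''(w) = 8w + 4: P''(-5) = -36 < 0 ⇒ local maximum; P''(4) = 36 > 0 ⇒ local minimum.
Thus P has its local maximum at w = -5, with value 847/3.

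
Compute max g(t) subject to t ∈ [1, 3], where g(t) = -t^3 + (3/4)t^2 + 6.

The derivative is -3t^2 + (3/2)t, which has no zeros in [1, 3].
Evaluating at the critical points and endpoints: g(1) = 23/4, g(3) = -57/4.
So the maximum is g(1) = 23/4.

23/4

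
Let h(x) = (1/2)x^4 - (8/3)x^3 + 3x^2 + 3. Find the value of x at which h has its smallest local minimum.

3

h'(x) = 2x^3 - 8x^2 + 6x. Setting h'(x) = 0 gives x ∈ {0, 1, 3}.
Since h''(x) = 6x^2 - 16x + 6, we get h''(0) = 6 > 0 ⇒ local minimum; h''(1) = -4 < 0 ⇒ local maximum; h''(3) = 12 > 0 ⇒ local minimum.
Thus h has its smallest local minimum at x = 3, with value -3/2.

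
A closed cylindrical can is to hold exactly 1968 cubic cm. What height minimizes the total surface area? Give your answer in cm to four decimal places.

13.5825

With radius r and height h, πr²h = 1968 so h = 1968/(πr²), and S(r) = 2πr² + 2πrh = 2πr² + 2·1968/r.
S'(r) = 4πr − 2·1968/r² = 0 ⇒ r³ = 1968/(2π), so r ≈ 6.7912 and h = 2r ≈ 13.5825.
S''(r) = 4π + 4·1968/r³ > 0, so this is the minimum; S ≈ 869.3566.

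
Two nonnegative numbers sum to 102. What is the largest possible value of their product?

2601

With x + y = 102, the product is P(x) = x(102 − x).
P'(x) = 102 − 2x = 0 gives x = 51; P'' = −2 < 0, so this is the maximum.
P = 51·51 = 2601.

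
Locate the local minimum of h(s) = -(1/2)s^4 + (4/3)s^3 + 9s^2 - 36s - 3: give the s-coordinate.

h'(s) = -2s^3 + 4s^2 + 18s - 36. Setting h'(s) = 0 gives s ∈ {-3, 2, 3}.
Since h''(s) = -6s^2 + 8s + 18, we get h''(-3) = -60 < 0 ⇒ local maximum; h''(2) = 10 > 0 ⇒ local minimum; h''(3) = -12 < 0 ⇒ local maximum.
So the local minimum value is h(2) = -109/3.

2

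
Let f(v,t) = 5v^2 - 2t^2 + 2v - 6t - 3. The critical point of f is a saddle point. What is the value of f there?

13/10

∂f/∂v = 10v + 2 = 0 and ∂f/∂t = -4t - 6 = 0, so (v, t) = (-1/5, -3/2).
The Hessian has f_{vv} = 10, f_{tt} = -4, f_{vt} = 0, giving D = -40 < 0, so the point is a saddle point.
f(-1/5, -3/2) = 13/10.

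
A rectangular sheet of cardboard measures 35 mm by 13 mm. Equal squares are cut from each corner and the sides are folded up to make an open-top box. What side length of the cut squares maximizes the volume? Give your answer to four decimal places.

With cut size x, the volume is V(x) = x(35 − 2x)(13 − 2x) for 0 < x < 6.5.
V'(x) = 12x^2 − 192x + 455. Setting V'(x) = 0 gives x ≈ 2.8928 (the root in (0, 6.5)).
V''(x) = 24x − 192 is negative there, so this is the maximum; V ≈ 609.6992.

2.8928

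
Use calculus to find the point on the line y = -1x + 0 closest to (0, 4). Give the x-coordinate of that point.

-2

Minimize D(x)^2 = (x + 0)^2 + (-x - 4)^2.
d/dx[D^2] = 2(x + 0) + 2·(-1)·(-x - 4) = 0 ⇒ x = -2.
Then y = 2 and the distance is √(8) ≈ 2.8284.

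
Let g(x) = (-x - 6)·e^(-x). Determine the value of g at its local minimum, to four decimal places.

-148.4132

Differentiating with the product rule gives g'(x) = (x + 5)·e^(-x). Since e^(-x) > 0, the only critical point is x = -5.
g''(-5) has the same sign as 1 > 0, so this is a local minimum.
g(-5) = (-1)·e^(5) ≈ -148.4132.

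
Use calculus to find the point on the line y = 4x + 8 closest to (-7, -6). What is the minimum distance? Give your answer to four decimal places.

Minimize D(x)^2 = (x + 7)^2 + (4x + 14)^2.
d/dx[D^2] = 2(x + 7) + 2·4·(4x + 14) = 0 ⇒ x = -63/17.
Then y = -116/17 and the distance is √(196/17) ≈ 3.3955.

3.3955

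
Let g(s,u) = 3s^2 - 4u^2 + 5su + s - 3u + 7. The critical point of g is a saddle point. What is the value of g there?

549/73

∂g/∂s = 6s + 5u + 1 = 0 and ∂g/∂u = 5s - 8u - 3 = 0, so (s, u) = (7/73, -23/73).
The Hessian has g_{ss} = 6, g_{uu} = -8, g_{su} = 5, giving D = -73 < 0, so the point is a saddle point.
g(7/73, -23/73) = 549/73.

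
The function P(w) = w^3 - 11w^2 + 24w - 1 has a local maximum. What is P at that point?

373/27

P'(w) = 3w^2 - 22w + 24. Setting P'(w) = 0 gives w ∈ {4/3, 6}.
Since P''(w) = 6w - 22, we get P''(4/3) = -14 < 0 ⇒ local maximum; P''(6) = 14 > 0 ⇒ local minimum.
So the local maximum value is P(4/3) = 373/27.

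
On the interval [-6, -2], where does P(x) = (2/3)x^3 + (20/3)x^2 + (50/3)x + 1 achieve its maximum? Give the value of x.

-5

P'(x) = 2x^2 + (40/3)x + 50/3, whose only zero in [-6, -2] is x = -5.
Candidates: P(-6) = -3, P(-5) = 1, P(-2) = -11.
Hence the absolute maximum is 1 at x = -5.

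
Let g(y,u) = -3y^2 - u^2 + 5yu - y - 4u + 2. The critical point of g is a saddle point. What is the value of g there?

∂g/∂y = -6y + 5u - 1 = 0 and ∂g/∂u = 5y - 2u - 4 = 0, so (y, u) = (22/13, 29/13).
The Hessian has g_{yy} = -6, g_{uu} = -2, g_{yu} = 5, giving D = -13 < 0, so the point is a saddle point.
g(22/13, 29/13) = -43/13.

-43/13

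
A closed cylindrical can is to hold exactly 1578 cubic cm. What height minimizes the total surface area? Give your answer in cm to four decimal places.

12.6184

With radius r and height h, πr²h = 1578 so h = 1578/(πr²), and S(r) = 2πr² + 2πrh = 2πr² + 2·1578/r.
S'(r) = 4πr − 2·1578/r² = 0 ⇒ r³ = 1578/(2π), so r ≈ 6.3092 and h = 2r ≈ 12.6184.
S''(r) = 4π + 4·1578/r³ > 0, so this is the minimum; S ≈ 750.3304.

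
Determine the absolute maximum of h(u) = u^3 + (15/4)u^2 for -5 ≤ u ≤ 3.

243/4

The derivative is 3u^2 + (15/2)u, which vanishes at u = -5/2 and u = 0.
Compare values at every candidate in [-5, 3]: h(-5) = -125/4, h(-5/2) = 125/16, h(0) = 0, h(3) = 243/4.
So the maximum is h(3) = 243/4.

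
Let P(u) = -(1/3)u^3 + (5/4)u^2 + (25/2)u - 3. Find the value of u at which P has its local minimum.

-5/2

P'(u) = -u^2 + (5/2)u + 25/2. Setting P'(u) = 0 gives u ∈ {-5/2, 5}.
Since P''(u) = -2u + 5/2, we get P''(-5/2) = 15/2 > 0 ⇒ local minimum; P''(5) = -15/2 < 0 ⇒ local maximum.
So the local minimum value is P(-5/2) = -1019/48.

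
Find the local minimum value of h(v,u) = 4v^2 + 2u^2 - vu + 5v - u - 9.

∂h/∂v = 8v - u + 5 = 0 and ∂h/∂u = -v + 4u - 1 = 0, so (v, u) = (-19/31, 3/31).
The Hessian has h_{vv} = 8, h_{uu} = 4, h_{vu} = -1, giving D = 31 > 0 with h_{vv} > 0, so the point is a local minimum.
h(-19/31, 3/31) = -328/31.

-328/31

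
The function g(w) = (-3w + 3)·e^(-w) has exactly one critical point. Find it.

Differentiating with the product rule gives g'(w) = (3w - 6)·e^(-w). Since e^(-w) > 0, the only critical point is w = 2.
g''(2) has the same sign as 3 > 0, so this is a local minimum.
g(2) = (-3)·e^(-2) ≈ -0.4060.

2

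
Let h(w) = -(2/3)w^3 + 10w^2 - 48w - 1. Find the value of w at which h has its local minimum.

h'(w) = -2w^2 + 20w - 48. Setting h'(w) = 0 gives w ∈ {4, 6}.
h''(w) = -4w + 20. h''(4) = 4 > 0 ⇒ local minimum; h''(6) = -4 < 0 ⇒ local maximum.
The local minimum is h(4) = -227/3.

4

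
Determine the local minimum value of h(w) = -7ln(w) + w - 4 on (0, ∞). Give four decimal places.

h'(w) = -7/w + 1 = 0 gives w = 7.
h''(w) = 7/w², which is positive for w > 0, so this is a local minimum.
h(7) = -7·ln(7) + 7 - 4 ≈ -10.6214.

-10.6214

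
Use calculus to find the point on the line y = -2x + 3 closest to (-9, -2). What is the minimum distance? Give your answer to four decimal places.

Minimize D(x)^2 = (x + 9)^2 + (-2x + 5)^2.
d/dx[D^2] = 2(x + 9) + 2·(-2)·(-2x + 5) = 0 ⇒ x = 1/5.
Then y = 13/5 and the distance is √(529/5) ≈ 10.2859.

10.2859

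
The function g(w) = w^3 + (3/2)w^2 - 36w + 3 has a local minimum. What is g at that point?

-129/2

Critical points: g'(w) = 3w^2 + 3w - 36 vanishes at w = -4, 3.
Second-derivative test with g''(w) = 6w + 3: g''(-4) = -21 < 0 ⇒ local maximum; g''(3) = 21 > 0 ⇒ local minimum.
Thus g has its local minimum at w = 3, with value -129/2.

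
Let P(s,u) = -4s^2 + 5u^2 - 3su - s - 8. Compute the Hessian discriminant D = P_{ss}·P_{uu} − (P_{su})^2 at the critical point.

∂P/∂s = -8s - 3u - 1 = 0 and ∂P/∂u = -3s + 10u = 0, so (s, u) = (-10/89, -3/89).
The Hessian has P_{ss} = -8, P_{uu} = 10, P_{su} = -3, giving D = -89 < 0, so the point is a saddle point.
D = (-8)·(10) − (-3)^2 = -89.

-89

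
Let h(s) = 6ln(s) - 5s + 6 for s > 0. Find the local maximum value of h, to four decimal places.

1.0939

h'(s) = 6/s − 5 = 0 gives s = 6/5.
h''(s) = -6/s², which is negative for s > 0, so this is a local maximum.
h(6/5) = 6·ln(6/5) - 6 + 6 ≈ 1.0939.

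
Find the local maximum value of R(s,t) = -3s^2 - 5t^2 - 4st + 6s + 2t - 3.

∂R/∂s = -6s - 4t + 6 = 0 and ∂R/∂t = -4s - 10t + 2 = 0, so (s, t) = (13/11, -3/11).
The Hessian has R_{ss} = -6, R_{tt} = -10, R_{st} = -4, giving D = 44 > 0 with R_{ss} < 0, so the point is a local maximum.
R(13/11, -3/11) = 3/11.

3/11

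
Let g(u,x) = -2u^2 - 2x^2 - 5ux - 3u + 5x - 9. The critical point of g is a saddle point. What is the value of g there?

-224/9

∂g/∂u = -4u - 5x - 3 = 0 and ∂g/∂x = -5u - 4x + 5 = 0, so (u, x) = (37/9, -35/9).
The Hessian has g_{uu} = -4, g_{xx} = -4, g_{ux} = -5, giving D = -9 < 0, so the point is a saddle point.
g(37/9, -35/9) = -224/9.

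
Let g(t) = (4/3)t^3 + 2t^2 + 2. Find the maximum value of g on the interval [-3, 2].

Differentiating, g'(t) = 4t^2 + 4t; which vanishes at t = -1 and t = 0.
Evaluating at the critical points and endpoints: g(-3) = -16; g(-1) = 8/3; g(0) = 2; g(2) = 62/3.
So the maximum is g(2) = 62/3.

62/3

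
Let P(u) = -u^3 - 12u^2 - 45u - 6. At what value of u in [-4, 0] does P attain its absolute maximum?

P'(u) = -3u^2 - 24u - 45, whose only zero in [-4, 0] is u = -3.
Compare values at every candidate in [-4, 0]: P(-4) = 46, P(-3) = 48, P(0) = -6.
Hence the absolute maximum is 48 at u = -3.

-3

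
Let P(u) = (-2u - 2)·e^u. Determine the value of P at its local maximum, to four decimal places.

0.2707

P'(u) = (-2)·e^u + (-2u - 2)·1·e^u = (-2u - 4)·e^u. Since e^u > 0, the only critical point is u = -2.
P''(-2) has the same sign as -2 < 0, so this is a local maximum.
P(-2) = (2)·e^(-2) ≈ 0.2707.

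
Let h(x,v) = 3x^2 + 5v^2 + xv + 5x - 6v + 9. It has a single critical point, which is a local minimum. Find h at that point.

∂h/∂x = 6x + v + 5 = 0 and ∂h/∂v = x + 10v - 6 = 0, so (x, v) = (-56/59, 41/59).
The Hessian has h_{xx} = 6, h_{vv} = 10, h_{xv} = 1, giving D = 59 > 0 with h_{xx} > 0, so the point is a local minimum.
h(-56/59, 41/59) = 268/59.

268/59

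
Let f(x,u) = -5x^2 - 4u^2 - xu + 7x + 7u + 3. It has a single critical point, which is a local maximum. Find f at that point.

∂f/∂x = -10x - u + 7 = 0 and ∂f/∂u = -x - 8u + 7 = 0, so (x, u) = (49/79, 63/79).
The Hessian has f_{xx} = -10, f_{uu} = -8, f_{xu} = -1, giving D = 79 > 0 with f_{xx} < 0, so the point is a local maximum.
f(49/79, 63/79) = 629/79.

629/79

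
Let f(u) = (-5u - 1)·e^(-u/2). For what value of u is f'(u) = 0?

f'(u) = (-5)·e^(-u/2) + (-5u - 1)·(-1/2)·e^(-u/2) = ((5/2)u - 9/2)·e^(-u/2). Since e^(-u/2) > 0, the only critical point is u = 9/5.
f''(9/5) has the same sign as 5/2 > 0, so this is a local minimum.
f(9/5) = (-10)·e^(-9/10) ≈ -4.0657.

9/5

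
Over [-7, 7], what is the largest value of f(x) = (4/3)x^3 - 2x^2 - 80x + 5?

623/3

The derivative is 4x^2 - 4x - 80, which vanishes at x = -4 and x = 5.
Evaluating at the critical points and endpoints: f(-7) = 29/3,  f(-4) = 623/3,  f(5) = -835/3,  f(7) = -587/3.
So the maximum is f(-4) = 623/3.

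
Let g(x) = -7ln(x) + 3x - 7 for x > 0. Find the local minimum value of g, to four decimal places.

g'(x) = -7/x + 3 = 0 gives x = 7/3.
g''(x) = 7/x², which is positive for x > 0, so this is a local minimum.
g(7/3) = -7·ln(7/3) + 7 - 7 ≈ -5.9311.

-5.9311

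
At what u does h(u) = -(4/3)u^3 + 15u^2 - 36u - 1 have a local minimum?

Critical points: h'(u) = -4u^2 + 30u - 36 vanishes at u = 3/2, 6.
Since h''(u) = -8u + 30, we get h''(3/2) = 18 > 0 ⇒ local minimum; h''(6) = -18 < 0 ⇒ local maximum.
The local minimum is h(3/2) = -103/4.

3/2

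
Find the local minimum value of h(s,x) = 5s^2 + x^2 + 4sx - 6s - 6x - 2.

-20

∂h/∂s = 10s + 4x - 6 = 0 and ∂h/∂x = 4s + 2x - 6 = 0, so (s, x) = (-3, 9).
The Hessian has h_{ss} = 10, h_{xx} = 2, h_{sx} = 4, giving D = 4 > 0 with h_{ss} > 0, so the point is a local minimum.
h(-3, 9) = -20.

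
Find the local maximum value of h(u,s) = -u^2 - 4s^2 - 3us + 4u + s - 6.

11/7

∂h/∂u = -2u - 3s + 4 = 0 and ∂h/∂s = -3u - 8s + 1 = 0, so (u, s) = (29/7, -10/7).
The Hessian has h_{uu} = -2, h_{ss} = -8, h_{us} = -3, giving D = 7 > 0 with h_{uu} < 0, so the point is a local maximum.
h(29/7, -10/7) = 11/7.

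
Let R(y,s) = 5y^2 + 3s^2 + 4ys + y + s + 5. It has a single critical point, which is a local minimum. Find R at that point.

∂R/∂y = 10y + 4s + 1 = 0 and ∂R/∂s = 4y + 6s + 1 = 0, so (y, s) = (-1/22, -3/22).
The Hessian has R_{yy} = 10, R_{ss} = 6, R_{ys} = 4, giving D = 44 > 0 with R_{yy} > 0, so the point is a local minimum.
R(-1/22, -3/22) = 54/11.

54/11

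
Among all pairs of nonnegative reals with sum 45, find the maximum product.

2025/4

With x + y = 45, the product is P(x) = x(45 − x).
P'(x) = 45 − 2x = 0 gives x = 45/2; P'' = −2 < 0, so this is the maximum.
P = 45/2·45/2 = 2025/4.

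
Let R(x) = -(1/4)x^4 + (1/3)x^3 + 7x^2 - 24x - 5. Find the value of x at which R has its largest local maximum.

R'(x) = -x^3 + x^2 + 14x - 24. Setting R'(x) = 0 gives x ∈ {-4, 2, 3}.
Second-derivative test with R''(x) = -3x^2 + 2x + 14: R''(-4) = -42 < 0 ⇒ local maximum; R''(2) = 6 > 0 ⇒ local minimum; R''(3) = -7 < 0 ⇒ local maximum.
Thus R has its largest local maximum at x = -4, with value 353/3.

-4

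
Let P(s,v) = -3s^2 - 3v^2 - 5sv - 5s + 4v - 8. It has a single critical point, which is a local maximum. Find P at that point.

∂P/∂s = -6s - 5v - 5 = 0 and ∂P/∂v = -5s - 6v + 4 = 0, so (s, v) = (-50/11, 49/11).
The Hessian has P_{ss} = -6, P_{vv} = -6, P_{sv} = -5, giving D = 11 > 0 with P_{ss} < 0, so the point is a local maximum.
P(-50/11, 49/11) = 135/11.

135/11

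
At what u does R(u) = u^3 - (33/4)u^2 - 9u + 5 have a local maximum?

R'(u) = 3u^2 - (33/2)u - 9. Setting R'(u) = 0 gives u ∈ {-1/2, 6}.
Since R''(u) = 6u - 33/2, we get R''(-1/2) = -39/2 < 0 ⇒ local maximum; R''(6) = 39/2 > 0 ⇒ local minimum.
The local maximum is R(-1/2) = 117/16.

-1/2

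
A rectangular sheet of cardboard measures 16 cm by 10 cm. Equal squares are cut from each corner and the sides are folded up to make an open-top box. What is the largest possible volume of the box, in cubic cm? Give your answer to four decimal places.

144.0000

With cut size x, the volume is V(x) = x(16 − 2x)(10 − 2x) for 0 < x < 5.
V'(x) = 12x^2 − 104x + 160. Setting V'(x) = 0 gives x ≈ 2.0000 (the root in (0, 5)).
V''(x) = 24x − 104 is negative there, so this is the maximum; V ≈ 144.0000.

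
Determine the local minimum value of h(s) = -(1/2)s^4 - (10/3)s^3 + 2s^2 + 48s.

h'(s) = -2s^3 - 10s^2 + 4s + 48 = 0 at s = -4, -3, 2.
h''(s) = -6s^2 - 20s + 4. h''(-4) = -12 < 0 ⇒ local maximum; h''(-3) = 10 > 0 ⇒ local minimum; h''(2) = -60 < 0 ⇒ local maximum.
The local minimum is h(-3) = -153/2.

-153/2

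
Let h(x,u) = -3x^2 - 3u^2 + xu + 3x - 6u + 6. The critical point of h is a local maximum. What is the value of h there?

∂h/∂x = -6x + u + 3 = 0 and ∂h/∂u = x - 6u - 6 = 0, so (x, u) = (12/35, -33/35).
The Hessian has h_{xx} = -6, h_{uu} = -6, h_{xu} = 1, giving D = 35 > 0 with h_{xx} < 0, so the point is a local maximum.
h(12/35, -33/35) = 327/35.

327/35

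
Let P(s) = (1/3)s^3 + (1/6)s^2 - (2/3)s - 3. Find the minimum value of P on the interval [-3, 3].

P'(s) = s^2 + (1/3)s - 2/3, which vanishes at s = -1 and s = 2/3.
Evaluating at the critical points and endpoints: P(-3) = -17/2,  P(-1) = -5/2,  P(2/3) = -265/81,  P(3) = 11/2.
So the minimum is P(-3) = -17/2.

-17/2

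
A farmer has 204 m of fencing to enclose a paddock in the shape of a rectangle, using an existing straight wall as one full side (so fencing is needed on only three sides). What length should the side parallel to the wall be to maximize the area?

Let the sides perpendicular to the wall have length x and the parallel side y, so 2x + y = 204 and the area is A = xy = x(204 − 2x).
A'(x) = 204 − 4x = 0 gives x = 51, and A''(x) = −4 < 0 confirms a maximum.
Then y = 204 − 2·51 = 102 and A = 5202.

102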